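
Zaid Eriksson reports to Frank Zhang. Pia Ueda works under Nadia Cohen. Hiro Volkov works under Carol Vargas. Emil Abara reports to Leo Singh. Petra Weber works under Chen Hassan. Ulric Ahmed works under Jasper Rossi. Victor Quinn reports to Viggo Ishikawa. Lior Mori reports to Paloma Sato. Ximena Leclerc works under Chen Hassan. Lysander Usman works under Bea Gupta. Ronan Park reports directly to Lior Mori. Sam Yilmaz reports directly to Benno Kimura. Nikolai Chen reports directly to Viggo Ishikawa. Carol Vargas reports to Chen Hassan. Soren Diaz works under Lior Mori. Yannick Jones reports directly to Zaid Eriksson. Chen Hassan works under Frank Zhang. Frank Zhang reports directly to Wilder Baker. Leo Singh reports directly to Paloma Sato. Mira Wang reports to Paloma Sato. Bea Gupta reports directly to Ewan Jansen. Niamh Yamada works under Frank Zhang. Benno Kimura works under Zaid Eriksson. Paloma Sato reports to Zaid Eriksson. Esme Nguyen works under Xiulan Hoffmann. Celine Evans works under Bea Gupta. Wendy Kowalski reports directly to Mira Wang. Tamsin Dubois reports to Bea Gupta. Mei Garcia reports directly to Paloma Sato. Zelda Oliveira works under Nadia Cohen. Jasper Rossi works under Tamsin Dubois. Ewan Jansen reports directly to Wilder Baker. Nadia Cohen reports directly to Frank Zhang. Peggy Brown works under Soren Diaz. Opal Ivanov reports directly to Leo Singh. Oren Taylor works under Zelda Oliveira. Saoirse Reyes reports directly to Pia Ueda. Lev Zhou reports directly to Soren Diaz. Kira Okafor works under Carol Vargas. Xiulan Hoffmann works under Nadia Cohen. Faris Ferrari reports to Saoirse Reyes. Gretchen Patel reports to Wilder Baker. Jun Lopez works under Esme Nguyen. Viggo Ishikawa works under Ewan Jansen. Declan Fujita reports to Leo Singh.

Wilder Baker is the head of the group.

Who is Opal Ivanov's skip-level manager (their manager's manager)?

Opal Ivanov reports to Leo Singh, and Leo Singh reports to Paloma Sato. So Opal Ivanov's skip-level manager is Paloma Sato.

Paloma Sato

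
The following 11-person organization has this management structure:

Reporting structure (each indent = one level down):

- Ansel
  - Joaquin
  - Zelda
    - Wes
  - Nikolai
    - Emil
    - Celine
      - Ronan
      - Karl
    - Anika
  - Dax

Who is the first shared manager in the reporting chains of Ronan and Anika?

Nikolai

Ronan's chain of managers is Celine, Nikolai, Ansel. Anika's chain of managers is Nikolai, Ansel. The first manager that appears in both chains is Nikolai.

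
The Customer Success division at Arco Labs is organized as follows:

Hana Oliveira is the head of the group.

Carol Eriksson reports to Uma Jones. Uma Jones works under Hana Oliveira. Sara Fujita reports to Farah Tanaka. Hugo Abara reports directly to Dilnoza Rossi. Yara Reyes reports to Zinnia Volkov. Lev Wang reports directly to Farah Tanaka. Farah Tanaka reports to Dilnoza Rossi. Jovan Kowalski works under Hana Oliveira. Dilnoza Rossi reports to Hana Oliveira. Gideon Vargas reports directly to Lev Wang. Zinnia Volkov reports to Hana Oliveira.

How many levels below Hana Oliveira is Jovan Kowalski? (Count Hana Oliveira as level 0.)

1

Chain from Jovan Kowalski up to Hana Oliveira: Jovan Kowalski → Hana Oliveira. That is 1 step up, so Jovan Kowalski is 1 level below Hana Oliveira.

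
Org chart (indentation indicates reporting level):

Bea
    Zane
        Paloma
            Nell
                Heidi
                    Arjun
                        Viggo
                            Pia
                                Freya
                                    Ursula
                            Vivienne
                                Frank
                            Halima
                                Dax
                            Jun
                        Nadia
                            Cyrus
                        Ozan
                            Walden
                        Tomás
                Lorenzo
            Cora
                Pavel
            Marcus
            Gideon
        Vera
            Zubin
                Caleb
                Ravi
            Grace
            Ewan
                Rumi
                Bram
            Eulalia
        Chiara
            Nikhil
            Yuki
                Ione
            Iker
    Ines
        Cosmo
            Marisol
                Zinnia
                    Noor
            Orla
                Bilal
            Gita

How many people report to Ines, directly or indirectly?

7

Ines directly manages Cosmo. Under Cosmo: Gita, Orla, Bilal, Marisol, Zinnia, Noor (6). That's 7 in total.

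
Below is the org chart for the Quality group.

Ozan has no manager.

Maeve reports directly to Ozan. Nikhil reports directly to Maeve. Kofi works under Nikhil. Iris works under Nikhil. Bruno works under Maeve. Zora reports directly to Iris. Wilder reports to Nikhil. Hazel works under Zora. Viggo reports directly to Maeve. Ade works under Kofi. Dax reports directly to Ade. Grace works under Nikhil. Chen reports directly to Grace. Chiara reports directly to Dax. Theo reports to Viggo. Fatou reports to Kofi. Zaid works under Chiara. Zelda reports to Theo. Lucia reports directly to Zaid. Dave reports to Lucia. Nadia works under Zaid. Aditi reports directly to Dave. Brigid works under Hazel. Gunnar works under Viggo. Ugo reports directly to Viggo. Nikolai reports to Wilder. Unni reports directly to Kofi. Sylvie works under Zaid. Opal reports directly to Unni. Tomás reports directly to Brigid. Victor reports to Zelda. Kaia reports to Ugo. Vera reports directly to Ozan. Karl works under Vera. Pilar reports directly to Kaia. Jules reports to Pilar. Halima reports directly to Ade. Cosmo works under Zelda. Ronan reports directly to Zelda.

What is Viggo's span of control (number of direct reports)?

Viggo directly manages Theo, Gunnar, Ugo. That is 3 direct reports.

3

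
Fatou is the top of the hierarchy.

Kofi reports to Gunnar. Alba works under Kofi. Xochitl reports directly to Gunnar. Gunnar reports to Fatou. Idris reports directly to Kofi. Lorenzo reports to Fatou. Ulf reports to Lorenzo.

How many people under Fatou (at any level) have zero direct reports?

4

The people in Fatou's organization with no one reporting to them are Xochitl, Idris, Alba, Ulf. That is 4.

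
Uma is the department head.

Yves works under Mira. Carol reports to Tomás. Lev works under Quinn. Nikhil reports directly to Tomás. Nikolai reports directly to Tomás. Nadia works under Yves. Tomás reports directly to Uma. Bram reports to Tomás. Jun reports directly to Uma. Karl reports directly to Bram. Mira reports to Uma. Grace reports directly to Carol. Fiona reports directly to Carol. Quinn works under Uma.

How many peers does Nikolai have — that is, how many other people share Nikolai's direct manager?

Nikolai reports to Tomás. Tomás's other direct reports are Nikhil, Bram, Carol — 3 peers.

3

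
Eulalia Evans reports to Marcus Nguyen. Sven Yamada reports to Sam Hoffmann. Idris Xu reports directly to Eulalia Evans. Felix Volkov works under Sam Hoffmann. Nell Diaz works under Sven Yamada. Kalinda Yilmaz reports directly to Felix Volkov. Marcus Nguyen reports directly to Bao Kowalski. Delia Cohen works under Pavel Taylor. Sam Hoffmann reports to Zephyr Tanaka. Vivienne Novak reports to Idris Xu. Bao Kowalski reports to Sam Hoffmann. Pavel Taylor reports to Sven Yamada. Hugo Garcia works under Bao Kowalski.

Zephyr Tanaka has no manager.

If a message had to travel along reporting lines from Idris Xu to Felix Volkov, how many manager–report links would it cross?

5

Idris Xu is 4 levels below Sam Hoffmann, and Felix Volkov is 1 level below Sam Hoffmann (their lowest common manager). The shortest path runs up from Idris Xu to Sam Hoffmann and back down to Felix Volkov: 4 + 1 = 5 links.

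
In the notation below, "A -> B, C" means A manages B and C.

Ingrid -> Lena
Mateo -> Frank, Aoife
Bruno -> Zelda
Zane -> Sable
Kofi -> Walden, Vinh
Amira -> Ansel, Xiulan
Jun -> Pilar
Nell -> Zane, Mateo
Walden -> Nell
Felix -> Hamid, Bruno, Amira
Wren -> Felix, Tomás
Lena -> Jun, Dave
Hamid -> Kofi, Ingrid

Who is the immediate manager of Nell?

Walden

Nell reports directly to Walden.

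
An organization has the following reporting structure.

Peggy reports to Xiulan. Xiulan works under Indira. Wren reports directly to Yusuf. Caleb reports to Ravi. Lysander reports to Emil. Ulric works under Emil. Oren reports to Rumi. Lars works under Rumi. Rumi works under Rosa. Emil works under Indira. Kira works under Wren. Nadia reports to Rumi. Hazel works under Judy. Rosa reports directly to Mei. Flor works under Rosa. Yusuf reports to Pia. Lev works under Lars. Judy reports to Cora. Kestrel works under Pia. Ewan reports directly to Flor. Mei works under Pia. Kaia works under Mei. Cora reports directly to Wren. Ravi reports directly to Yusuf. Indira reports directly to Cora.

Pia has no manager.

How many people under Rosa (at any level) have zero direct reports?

4

The people in Rosa's organization with no one reporting to them are Ewan, Nadia, Oren, Lev. That is 4.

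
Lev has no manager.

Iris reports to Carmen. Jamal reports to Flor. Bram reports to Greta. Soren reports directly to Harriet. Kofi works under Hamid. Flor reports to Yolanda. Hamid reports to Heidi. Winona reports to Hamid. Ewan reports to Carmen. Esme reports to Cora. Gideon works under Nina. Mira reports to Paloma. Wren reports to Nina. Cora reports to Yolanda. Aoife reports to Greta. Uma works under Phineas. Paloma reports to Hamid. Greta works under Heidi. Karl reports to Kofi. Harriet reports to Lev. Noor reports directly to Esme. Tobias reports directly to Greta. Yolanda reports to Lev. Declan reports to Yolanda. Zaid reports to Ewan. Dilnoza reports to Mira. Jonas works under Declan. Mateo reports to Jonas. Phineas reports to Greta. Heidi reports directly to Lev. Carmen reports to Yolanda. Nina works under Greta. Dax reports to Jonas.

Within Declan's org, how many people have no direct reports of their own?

2

The people in Declan's organization with no one reporting to them are Mateo, Dax. That is 2.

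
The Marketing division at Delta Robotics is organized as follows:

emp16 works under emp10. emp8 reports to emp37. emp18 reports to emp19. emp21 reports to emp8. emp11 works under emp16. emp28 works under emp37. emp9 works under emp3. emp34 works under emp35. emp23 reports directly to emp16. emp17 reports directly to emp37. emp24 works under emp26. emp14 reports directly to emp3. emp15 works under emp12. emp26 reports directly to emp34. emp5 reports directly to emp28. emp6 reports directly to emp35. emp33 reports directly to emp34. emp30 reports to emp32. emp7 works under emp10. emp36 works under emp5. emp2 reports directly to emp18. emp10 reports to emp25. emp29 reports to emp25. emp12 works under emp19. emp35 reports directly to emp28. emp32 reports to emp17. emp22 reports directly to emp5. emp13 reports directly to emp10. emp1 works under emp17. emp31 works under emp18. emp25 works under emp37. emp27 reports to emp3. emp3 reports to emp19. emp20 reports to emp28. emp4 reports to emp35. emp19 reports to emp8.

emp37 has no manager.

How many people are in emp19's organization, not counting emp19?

9

emp19 directly manages emp12, emp3, emp18. Under emp12: emp15 (1). Under emp3: emp14, emp9, emp27 (3). Under emp18: emp31, emp2 (2). So emp19's organization is 3 direct reports plus everyone under them: 2 + 4 + 3 = 9.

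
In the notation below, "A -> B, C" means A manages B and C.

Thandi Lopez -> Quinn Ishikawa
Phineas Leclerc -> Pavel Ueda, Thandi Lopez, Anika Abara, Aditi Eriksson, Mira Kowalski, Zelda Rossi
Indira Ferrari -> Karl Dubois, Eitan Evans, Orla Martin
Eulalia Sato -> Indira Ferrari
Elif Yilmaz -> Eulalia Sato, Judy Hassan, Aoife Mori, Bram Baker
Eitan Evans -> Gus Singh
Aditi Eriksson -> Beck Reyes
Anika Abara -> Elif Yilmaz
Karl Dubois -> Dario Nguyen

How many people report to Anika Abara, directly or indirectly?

11

Anika Abara directly manages Elif Yilmaz. Under Elif Yilmaz: Bram Baker, Aoife Mori, Judy Hassan, Eulalia Sato, Indira Ferrari, Orla Martin, Eitan Evans, Gus Singh, Karl Dubois, Dario Nguyen (10). That's 11 in total.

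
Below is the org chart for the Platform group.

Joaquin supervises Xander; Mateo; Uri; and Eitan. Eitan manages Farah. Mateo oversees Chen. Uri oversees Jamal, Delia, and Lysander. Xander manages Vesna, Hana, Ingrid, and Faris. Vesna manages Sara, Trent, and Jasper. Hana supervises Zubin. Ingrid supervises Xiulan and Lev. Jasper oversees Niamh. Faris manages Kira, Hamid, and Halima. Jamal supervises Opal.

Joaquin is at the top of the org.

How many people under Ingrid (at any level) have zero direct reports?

The people in Ingrid's organization with no one reporting to them are Lev, Xiulan. That is 2.

2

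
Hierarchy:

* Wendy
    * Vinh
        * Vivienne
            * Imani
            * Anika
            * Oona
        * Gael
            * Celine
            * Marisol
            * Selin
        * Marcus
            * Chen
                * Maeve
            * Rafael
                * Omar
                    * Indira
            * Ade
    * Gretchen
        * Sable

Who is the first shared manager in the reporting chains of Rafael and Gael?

Vinh

Rafael's chain of managers is Marcus, Vinh, Wendy. Gael's chain of managers is Vinh, Wendy. The first manager that appears in both chains is Vinh.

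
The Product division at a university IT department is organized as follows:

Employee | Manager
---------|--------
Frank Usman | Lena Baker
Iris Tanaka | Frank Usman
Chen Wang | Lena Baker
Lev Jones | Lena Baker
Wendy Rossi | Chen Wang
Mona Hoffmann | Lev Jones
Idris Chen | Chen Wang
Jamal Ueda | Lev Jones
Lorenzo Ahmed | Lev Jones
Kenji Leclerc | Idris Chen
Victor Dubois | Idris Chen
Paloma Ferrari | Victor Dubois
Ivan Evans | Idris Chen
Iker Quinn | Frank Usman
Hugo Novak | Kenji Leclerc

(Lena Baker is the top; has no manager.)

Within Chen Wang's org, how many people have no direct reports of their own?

4

The people in Chen Wang's organization with no one reporting to them are Ivan Evans, Paloma Ferrari, Hugo Novak, Wendy Rossi. That is 4.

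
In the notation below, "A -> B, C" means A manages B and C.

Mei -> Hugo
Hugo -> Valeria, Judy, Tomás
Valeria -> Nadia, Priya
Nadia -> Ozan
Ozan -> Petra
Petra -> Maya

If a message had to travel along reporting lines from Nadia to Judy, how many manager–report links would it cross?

3

Nadia is 2 levels below Hugo, and Judy is 1 level below Hugo (their lowest common manager). The shortest path runs up from Nadia to Hugo and back down to Judy: 2 + 1 = 3 links.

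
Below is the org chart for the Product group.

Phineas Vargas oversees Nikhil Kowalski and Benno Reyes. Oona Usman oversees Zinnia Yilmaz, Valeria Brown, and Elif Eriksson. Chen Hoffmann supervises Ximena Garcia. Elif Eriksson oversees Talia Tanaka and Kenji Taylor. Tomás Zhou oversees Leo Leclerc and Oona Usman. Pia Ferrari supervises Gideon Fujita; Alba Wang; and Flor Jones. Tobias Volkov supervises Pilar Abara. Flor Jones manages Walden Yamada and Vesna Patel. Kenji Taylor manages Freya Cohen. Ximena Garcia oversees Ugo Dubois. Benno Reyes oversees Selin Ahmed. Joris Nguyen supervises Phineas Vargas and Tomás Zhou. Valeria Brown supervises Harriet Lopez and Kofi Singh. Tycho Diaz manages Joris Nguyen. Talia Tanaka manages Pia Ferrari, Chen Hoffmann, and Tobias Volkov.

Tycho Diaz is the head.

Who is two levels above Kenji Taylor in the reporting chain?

Oona Usman

Kenji Taylor reports to Elif Eriksson, and Elif Eriksson reports to Oona Usman. So Kenji Taylor's skip-level manager is Oona Usman.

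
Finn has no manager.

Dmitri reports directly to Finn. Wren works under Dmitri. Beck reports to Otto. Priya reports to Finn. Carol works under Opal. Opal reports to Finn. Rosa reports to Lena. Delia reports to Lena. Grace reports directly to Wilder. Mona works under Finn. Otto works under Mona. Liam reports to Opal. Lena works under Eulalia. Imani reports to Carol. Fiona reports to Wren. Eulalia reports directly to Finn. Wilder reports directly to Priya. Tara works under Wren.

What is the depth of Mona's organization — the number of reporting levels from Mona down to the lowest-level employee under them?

The longest chain under Mona runs Mona → Otto → Beck, which is 2 levels below Mona.

2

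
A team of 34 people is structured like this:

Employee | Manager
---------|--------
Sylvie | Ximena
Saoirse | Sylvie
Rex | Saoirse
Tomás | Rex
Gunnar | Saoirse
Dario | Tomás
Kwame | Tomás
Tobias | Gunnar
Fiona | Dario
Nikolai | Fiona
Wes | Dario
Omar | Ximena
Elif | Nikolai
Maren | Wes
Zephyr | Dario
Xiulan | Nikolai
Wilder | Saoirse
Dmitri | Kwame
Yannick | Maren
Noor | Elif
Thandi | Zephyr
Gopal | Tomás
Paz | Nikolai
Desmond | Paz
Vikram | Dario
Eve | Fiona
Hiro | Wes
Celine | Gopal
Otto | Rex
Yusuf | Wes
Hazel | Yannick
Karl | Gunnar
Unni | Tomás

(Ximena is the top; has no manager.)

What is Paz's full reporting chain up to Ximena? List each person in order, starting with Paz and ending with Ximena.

Paz -> Nikolai -> Fiona -> Dario -> Tomás -> Rex -> Saoirse -> Sylvie -> Ximena

Paz reports to Nikolai. Nikolai reports to Fiona. Fiona reports to Dario. Dario reports to Tomás. Tomás reports to Rex. Rex reports to Saoirse. Saoirse reports to Sylvie. Sylvie reports to Ximena. Ximena is at the top.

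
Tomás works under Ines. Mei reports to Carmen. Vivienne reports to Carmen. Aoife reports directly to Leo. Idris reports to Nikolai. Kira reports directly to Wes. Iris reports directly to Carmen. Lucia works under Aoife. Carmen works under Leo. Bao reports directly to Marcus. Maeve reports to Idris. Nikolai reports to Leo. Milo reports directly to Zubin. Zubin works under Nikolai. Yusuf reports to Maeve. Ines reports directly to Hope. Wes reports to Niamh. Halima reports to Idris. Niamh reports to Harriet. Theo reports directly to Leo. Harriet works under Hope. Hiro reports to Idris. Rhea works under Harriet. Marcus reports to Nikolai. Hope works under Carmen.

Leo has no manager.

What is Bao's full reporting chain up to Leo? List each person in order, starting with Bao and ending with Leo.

Bao -> Marcus -> Nikolai -> Leo

Bao reports to Marcus. Marcus reports to Nikolai. Nikolai reports to Leo. Leo is at the top.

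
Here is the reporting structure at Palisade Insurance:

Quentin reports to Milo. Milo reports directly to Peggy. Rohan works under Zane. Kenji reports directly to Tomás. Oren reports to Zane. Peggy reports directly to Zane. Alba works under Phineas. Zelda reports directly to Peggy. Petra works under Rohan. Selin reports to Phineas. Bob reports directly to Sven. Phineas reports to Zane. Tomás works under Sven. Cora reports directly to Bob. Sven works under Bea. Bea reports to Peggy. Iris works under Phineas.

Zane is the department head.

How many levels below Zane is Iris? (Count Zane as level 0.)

2

Chain from Iris up to Zane: Iris → Phineas → Zane. That is 2 steps up, so Iris is 2 levels below Zane.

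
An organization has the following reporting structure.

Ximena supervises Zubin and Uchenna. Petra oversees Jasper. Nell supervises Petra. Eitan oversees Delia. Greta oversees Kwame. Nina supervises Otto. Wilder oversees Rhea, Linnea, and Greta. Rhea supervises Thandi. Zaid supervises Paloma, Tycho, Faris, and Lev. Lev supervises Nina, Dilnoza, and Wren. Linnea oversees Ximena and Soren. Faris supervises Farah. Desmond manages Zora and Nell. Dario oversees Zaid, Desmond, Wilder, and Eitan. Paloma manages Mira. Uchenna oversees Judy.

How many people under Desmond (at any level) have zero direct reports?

The people in Desmond's organization with no one reporting to them are Zora, Jasper. That is 2.

2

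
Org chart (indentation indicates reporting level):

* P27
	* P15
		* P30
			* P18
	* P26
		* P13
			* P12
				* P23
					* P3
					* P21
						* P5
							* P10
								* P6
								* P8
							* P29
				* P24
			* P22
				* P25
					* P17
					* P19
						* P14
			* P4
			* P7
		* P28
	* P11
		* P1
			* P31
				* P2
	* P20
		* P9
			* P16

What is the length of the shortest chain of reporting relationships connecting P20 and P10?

P20 is 1 level below P27, and P10 is 7 levels below P27 (their lowest common manager). The shortest path runs up from P20 to P27 and back down to P10: 1 + 7 = 8 links.

8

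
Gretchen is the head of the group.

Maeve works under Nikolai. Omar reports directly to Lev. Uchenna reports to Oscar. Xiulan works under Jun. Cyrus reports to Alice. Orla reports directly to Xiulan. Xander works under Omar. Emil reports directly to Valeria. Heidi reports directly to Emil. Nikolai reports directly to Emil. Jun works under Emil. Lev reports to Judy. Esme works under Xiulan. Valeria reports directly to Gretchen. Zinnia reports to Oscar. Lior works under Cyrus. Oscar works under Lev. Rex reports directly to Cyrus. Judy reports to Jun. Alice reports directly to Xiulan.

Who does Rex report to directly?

Cyrus

Rex reports directly to Cyrus.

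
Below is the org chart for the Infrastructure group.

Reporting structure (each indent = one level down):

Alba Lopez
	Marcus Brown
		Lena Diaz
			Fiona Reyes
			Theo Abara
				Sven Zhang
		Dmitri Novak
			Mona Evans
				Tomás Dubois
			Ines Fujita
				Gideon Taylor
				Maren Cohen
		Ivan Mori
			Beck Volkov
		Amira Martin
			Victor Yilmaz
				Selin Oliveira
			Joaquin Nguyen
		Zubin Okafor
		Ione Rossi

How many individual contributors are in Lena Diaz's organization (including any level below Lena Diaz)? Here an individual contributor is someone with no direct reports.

2

The people in Lena Diaz's organization with no one reporting to them are Sven Zhang, Fiona Reyes. That is 2.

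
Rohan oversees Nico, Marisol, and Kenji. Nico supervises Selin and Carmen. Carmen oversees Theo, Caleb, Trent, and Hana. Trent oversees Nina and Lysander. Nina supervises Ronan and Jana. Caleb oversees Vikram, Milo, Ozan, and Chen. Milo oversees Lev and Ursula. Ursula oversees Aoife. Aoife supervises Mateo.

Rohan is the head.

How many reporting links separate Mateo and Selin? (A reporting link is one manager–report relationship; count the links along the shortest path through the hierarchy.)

7

Mateo is 6 levels below Nico, and Selin is 1 level below Nico (their lowest common manager). The shortest path runs up from Mateo to Nico and back down to Selin: 6 + 1 = 7 links.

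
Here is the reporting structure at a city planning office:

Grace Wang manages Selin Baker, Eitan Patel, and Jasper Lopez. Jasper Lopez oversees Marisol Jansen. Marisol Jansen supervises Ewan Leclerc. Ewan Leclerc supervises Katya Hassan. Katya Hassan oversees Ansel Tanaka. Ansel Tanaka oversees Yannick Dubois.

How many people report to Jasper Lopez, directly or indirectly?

5

Jasper Lopez directly manages Marisol Jansen. Under Marisol Jansen: Ewan Leclerc, Katya Hassan, Ansel Tanaka, Yannick Dubois (4). That's 5 in total.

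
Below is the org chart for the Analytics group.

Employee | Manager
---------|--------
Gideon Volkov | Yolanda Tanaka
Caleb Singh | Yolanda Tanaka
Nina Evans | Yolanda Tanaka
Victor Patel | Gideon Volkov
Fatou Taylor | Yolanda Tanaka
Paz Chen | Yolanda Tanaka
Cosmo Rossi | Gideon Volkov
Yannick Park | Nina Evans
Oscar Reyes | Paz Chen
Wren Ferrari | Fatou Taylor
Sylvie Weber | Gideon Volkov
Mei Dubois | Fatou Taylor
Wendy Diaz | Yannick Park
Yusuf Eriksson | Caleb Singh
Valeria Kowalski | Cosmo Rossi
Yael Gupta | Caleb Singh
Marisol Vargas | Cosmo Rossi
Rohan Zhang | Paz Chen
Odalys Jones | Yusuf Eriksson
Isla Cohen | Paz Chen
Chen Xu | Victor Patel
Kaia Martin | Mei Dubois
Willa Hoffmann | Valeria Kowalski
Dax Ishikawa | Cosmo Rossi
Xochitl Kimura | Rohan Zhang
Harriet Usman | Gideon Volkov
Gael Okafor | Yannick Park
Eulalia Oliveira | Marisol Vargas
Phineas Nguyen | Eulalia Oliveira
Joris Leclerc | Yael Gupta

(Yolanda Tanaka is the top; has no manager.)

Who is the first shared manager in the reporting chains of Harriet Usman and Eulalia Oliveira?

Gideon Volkov

Harriet Usman's chain of managers is Gideon Volkov, Yolanda Tanaka. Eulalia Oliveira's chain of managers is Marisol Vargas, Cosmo Rossi, Gideon Volkov, Yolanda Tanaka. The first manager that appears in both chains is Gideon Volkov.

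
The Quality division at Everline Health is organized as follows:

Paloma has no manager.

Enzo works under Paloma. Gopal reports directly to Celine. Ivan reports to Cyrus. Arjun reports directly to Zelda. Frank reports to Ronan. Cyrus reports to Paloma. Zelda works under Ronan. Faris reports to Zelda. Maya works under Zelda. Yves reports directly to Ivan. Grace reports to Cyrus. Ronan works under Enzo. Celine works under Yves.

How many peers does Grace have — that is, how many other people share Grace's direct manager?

1

Grace reports to Cyrus. Cyrus's other direct reports are Ivan — 1 peer.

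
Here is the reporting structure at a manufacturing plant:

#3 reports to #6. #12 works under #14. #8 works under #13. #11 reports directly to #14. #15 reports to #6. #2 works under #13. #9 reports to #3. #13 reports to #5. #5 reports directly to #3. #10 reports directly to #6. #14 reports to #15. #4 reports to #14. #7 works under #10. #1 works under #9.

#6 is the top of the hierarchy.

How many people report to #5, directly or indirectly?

#5 directly manages #13. Under #13: #8, #2 (2). That's 3 in total.

3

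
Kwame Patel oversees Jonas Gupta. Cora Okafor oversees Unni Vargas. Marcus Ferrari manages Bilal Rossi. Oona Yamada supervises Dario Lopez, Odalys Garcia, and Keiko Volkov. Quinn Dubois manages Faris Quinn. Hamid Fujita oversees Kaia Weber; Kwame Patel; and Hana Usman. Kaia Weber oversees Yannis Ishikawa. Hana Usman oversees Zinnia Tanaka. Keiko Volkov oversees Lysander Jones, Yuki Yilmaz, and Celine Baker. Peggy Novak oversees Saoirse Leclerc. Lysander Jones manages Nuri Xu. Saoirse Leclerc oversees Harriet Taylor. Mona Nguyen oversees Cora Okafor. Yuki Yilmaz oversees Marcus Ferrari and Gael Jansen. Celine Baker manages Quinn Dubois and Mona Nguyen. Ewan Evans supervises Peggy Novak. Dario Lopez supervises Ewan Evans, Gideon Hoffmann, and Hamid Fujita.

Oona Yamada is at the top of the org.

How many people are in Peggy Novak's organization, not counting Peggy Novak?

2

Peggy Novak directly manages Saoirse Leclerc. Under Saoirse Leclerc: Harriet Taylor (1). That's 2 in total.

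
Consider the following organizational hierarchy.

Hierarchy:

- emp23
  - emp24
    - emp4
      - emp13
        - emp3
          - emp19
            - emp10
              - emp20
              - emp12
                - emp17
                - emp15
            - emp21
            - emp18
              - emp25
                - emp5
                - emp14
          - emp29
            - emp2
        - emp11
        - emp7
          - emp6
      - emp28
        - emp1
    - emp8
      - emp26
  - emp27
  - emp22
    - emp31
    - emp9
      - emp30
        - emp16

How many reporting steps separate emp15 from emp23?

Chain from emp15 up to emp23: emp15 → emp12 → emp10 → emp19 → emp3 → emp13 → emp4 → emp24 → emp23. That is 8 steps up, so emp15 is 8 levels below emp23.

8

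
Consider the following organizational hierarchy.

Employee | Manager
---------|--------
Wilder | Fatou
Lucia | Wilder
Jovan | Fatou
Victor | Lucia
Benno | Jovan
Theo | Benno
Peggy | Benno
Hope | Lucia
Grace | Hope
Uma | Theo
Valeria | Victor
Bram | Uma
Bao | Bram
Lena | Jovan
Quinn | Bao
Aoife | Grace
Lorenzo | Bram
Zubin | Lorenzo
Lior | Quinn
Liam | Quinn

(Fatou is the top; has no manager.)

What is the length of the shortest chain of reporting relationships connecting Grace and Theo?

7

Grace is 4 levels below Fatou, and Theo is 3 levels below Fatou (their lowest common manager). The shortest path runs up from Grace to Fatou and back down to Theo: 4 + 3 = 7 links.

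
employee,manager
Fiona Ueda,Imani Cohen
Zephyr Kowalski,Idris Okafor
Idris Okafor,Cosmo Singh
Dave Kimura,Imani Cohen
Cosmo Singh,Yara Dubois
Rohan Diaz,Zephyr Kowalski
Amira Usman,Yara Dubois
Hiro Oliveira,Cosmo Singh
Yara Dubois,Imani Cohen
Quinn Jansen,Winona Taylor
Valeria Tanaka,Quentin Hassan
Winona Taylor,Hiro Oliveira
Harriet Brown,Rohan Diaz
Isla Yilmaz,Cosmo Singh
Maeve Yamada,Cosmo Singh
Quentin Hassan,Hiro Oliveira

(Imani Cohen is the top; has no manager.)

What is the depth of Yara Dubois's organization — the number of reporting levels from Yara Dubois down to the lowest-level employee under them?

5

The longest chain under Yara Dubois runs Yara Dubois → Cosmo Singh → Idris Okafor → Zephyr Kowalski → Rohan Diaz → Harriet Brown, which is 5 levels below Yara Dubois.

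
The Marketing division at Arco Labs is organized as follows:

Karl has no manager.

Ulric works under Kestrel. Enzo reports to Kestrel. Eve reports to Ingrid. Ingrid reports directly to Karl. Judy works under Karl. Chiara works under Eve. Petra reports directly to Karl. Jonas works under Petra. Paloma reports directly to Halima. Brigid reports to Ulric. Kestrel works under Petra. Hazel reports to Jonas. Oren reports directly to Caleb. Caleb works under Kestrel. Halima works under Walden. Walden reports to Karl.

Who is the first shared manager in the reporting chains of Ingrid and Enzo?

Karl

Ingrid's chain of managers is Karl. Enzo's chain of managers is Kestrel, Petra, Karl. The first manager that appears in both chains is Karl.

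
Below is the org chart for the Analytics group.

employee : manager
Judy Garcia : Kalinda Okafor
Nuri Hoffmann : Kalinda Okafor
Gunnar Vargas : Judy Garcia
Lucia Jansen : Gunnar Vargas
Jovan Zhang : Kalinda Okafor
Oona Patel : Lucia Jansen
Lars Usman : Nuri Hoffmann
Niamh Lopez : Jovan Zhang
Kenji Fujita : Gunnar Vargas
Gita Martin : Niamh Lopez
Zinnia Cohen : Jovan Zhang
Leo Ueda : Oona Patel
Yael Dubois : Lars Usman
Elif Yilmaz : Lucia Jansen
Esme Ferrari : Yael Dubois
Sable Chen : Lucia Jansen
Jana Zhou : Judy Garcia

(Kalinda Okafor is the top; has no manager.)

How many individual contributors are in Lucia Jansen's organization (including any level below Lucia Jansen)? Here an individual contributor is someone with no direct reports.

The people in Lucia Jansen's organization with no one reporting to them are Sable Chen, Elif Yilmaz, Leo Ueda. That is 3.

3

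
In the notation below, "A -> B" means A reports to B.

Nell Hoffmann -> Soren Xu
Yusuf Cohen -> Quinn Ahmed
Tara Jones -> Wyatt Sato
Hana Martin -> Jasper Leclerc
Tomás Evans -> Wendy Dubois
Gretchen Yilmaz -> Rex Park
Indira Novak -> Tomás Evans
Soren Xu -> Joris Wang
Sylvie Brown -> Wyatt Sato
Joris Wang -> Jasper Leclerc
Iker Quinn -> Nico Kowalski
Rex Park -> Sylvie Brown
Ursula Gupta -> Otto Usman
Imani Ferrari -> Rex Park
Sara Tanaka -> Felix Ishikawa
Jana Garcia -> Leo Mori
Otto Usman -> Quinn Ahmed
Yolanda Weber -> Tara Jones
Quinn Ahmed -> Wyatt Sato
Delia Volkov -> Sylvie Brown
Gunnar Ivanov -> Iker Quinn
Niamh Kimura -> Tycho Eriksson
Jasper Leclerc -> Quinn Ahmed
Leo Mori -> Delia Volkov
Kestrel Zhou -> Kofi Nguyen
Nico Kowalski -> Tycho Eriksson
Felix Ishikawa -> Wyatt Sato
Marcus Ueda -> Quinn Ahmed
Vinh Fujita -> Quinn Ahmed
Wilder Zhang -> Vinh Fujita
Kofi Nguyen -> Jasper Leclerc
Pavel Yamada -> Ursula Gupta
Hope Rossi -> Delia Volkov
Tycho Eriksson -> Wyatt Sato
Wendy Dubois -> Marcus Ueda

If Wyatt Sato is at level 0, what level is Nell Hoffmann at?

Chain from Nell Hoffmann up to Wyatt Sato: Nell Hoffmann → Soren Xu → Joris Wang → Jasper Leclerc → Quinn Ahmed → Wyatt Sato. That is 5 steps up, so Nell Hoffmann is 5 levels below Wyatt Sato.

5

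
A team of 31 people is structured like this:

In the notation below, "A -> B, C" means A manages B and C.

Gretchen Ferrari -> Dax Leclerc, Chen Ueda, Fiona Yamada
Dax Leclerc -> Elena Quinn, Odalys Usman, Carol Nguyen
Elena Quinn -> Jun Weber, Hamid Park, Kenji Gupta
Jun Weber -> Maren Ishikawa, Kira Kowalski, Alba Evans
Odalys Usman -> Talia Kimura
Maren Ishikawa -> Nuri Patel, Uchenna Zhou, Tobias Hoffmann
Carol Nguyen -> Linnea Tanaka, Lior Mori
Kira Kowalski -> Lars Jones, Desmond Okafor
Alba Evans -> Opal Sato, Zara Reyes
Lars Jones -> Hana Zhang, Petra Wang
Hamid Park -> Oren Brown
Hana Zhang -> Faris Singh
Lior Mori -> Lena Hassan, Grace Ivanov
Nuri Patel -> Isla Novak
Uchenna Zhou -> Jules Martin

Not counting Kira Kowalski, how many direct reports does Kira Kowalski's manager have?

Kira Kowalski reports to Jun Weber. Jun Weber's other direct reports are Maren Ishikawa, Alba Evans — 2 peers.

2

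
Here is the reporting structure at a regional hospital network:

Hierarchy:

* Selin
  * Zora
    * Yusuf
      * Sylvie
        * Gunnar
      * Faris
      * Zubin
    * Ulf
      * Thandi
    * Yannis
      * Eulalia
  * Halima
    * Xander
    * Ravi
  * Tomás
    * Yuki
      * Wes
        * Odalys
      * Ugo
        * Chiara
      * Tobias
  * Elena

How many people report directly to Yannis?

1

Yannis directly manages Eulalia. That is 1 direct report.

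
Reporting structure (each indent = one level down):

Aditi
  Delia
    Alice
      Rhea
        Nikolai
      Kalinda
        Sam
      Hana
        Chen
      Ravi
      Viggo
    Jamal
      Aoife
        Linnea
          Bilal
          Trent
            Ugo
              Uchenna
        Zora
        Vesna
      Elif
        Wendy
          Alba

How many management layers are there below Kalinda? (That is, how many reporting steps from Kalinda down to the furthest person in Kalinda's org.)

1

The longest chain under Kalinda runs Kalinda → Sam, which is 1 level below Kalinda.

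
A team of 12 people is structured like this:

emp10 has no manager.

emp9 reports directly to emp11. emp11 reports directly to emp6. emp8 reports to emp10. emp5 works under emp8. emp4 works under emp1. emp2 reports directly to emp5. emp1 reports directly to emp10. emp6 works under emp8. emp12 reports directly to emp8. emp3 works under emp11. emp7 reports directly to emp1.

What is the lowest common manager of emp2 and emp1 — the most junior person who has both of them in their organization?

emp10

emp2's chain of managers is emp5, emp8, emp10. emp1's chain of managers is emp10. The first manager that appears in both chains is emp10.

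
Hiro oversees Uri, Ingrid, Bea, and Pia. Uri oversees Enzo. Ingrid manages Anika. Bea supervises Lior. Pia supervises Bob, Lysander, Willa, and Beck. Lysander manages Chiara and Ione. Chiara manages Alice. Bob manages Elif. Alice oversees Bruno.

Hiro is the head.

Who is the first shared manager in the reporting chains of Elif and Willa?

Elif's chain of managers is Bob, Pia, Hiro. Willa's chain of managers is Pia, Hiro. The first manager that appears in both chains is Pia.

Pia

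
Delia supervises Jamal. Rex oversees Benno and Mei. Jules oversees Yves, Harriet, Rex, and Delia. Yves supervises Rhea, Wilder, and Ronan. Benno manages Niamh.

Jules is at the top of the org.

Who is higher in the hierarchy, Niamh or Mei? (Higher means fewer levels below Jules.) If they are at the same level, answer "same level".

Mei

Niamh is 3 levels below Jules; Mei is 2. Mei is higher.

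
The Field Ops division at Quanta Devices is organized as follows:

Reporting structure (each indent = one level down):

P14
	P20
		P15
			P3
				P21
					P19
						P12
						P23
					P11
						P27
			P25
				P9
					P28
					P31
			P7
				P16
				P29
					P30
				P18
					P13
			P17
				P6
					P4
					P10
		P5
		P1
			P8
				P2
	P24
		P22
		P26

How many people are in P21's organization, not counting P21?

5

P21 directly manages P19, P11. Under P19: P23, P12 (2). Under P11: P27 (1). So P21's organization is 2 direct reports plus everyone under them: 3 + 2 = 5.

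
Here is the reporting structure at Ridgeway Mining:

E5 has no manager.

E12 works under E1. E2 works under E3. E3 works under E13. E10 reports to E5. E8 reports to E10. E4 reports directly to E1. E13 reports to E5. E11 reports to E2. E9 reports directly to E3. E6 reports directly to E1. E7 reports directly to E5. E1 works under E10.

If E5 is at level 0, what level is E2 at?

Chain from E2 up to E5: E2 → E3 → E13 → E5. That is 3 steps up, so E2 is 3 levels below E5.

3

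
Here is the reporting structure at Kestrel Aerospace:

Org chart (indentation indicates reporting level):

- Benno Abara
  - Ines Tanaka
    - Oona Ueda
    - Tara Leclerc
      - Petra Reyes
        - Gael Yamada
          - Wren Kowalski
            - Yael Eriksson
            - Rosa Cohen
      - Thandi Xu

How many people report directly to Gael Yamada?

1

Gael Yamada directly manages Wren Kowalski. That is 1 direct report.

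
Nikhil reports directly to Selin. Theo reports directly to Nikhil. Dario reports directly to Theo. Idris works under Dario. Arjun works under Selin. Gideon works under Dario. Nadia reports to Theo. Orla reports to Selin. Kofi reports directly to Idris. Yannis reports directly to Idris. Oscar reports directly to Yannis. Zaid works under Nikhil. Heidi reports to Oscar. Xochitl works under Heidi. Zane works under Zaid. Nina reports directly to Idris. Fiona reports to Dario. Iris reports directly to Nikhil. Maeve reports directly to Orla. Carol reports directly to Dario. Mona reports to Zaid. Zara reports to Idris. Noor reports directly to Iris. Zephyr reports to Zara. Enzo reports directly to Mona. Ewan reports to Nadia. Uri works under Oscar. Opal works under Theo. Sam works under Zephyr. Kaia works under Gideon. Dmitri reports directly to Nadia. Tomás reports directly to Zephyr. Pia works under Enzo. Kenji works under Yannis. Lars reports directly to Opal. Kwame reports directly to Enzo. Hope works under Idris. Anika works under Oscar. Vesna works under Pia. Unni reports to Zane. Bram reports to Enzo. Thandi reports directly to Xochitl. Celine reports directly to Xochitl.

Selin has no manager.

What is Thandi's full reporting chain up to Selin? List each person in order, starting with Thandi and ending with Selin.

Thandi -> Xochitl -> Heidi -> Oscar -> Yannis -> Idris -> Dario -> Theo -> Nikhil -> Selin

Thandi reports to Xochitl. Xochitl reports to Heidi. Heidi reports to Oscar. Oscar reports to Yannis. Yannis reports to Idris. Idris reports to Dario. Dario reports to Theo. Theo reports to Nikhil. Nikhil reports to Selin. Selin is at the top.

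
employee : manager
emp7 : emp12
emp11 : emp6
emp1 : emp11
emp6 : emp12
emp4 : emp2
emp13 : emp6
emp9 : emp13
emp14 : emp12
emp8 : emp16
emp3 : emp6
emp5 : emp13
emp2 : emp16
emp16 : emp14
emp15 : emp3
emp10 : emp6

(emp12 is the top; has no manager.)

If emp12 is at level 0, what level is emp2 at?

3

Chain from emp2 up to emp12: emp2 → emp16 → emp14 → emp12. That is 3 steps up, so emp2 is 3 levels below emp12.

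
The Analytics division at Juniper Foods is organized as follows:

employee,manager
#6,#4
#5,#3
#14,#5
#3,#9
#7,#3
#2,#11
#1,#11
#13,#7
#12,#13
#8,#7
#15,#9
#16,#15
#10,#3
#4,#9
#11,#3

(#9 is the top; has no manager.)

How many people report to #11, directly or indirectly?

#11 directly manages #2, #1. #2 has no reports. #1 has no reports. So #11's organization is 2 direct reports plus everyone under them: 1 + 1 = 2.

2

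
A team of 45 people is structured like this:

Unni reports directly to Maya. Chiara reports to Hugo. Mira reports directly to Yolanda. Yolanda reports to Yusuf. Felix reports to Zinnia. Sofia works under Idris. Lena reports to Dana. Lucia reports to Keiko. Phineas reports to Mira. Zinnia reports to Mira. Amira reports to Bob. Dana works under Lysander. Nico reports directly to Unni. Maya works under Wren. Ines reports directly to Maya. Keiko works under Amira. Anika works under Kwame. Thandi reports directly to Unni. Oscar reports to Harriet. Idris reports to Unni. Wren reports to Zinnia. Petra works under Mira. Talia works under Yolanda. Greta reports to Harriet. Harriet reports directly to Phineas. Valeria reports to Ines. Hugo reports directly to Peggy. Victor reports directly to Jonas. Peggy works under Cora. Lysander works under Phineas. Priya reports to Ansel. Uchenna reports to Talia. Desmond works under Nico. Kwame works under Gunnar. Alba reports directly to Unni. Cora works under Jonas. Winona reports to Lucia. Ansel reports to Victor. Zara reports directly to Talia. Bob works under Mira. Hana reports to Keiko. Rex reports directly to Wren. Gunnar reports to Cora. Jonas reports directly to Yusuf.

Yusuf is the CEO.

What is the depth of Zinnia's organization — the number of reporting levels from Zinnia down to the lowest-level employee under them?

5

The longest chain under Zinnia runs Zinnia → Wren → Maya → Unni → Idris → Sofia, which is 5 levels below Zinnia.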